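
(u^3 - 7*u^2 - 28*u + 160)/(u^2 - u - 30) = (u^2 - 12*u + 32)/(u - 6)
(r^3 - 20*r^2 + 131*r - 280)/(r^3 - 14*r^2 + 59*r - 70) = (r - 8)/(r - 2)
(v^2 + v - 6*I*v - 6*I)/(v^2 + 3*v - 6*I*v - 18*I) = (v + 1)/(v + 3)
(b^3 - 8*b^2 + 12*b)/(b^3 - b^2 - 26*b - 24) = b*(b - 2)/(b^2 + 5*b + 4)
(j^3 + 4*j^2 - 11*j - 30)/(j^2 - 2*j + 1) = (j^3 + 4*j^2 - 11*j - 30)/(j^2 - 2*j + 1)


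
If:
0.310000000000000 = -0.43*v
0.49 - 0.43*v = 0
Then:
No Solution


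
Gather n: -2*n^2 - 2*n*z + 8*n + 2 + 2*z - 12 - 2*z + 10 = -2*n^2 + n*(8 - 2*z)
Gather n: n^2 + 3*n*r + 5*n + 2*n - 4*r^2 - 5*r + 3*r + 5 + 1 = n^2 + n*(3*r + 7) - 4*r^2 - 2*r + 6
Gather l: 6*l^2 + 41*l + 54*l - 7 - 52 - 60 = 6*l^2 + 95*l - 119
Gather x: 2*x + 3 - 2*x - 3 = 0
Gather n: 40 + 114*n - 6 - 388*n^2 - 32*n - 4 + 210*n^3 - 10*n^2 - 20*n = 210*n^3 - 398*n^2 + 62*n + 30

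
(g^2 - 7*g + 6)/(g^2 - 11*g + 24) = (g^2 - 7*g + 6)/(g^2 - 11*g + 24)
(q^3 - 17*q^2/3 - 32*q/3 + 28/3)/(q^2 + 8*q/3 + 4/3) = (3*q^2 - 23*q + 14)/(3*q + 2)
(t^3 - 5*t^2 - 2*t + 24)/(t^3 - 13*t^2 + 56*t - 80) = (t^2 - t - 6)/(t^2 - 9*t + 20)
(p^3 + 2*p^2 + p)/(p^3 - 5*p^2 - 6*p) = (p + 1)/(p - 6)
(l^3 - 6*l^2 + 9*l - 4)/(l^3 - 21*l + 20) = (l - 1)/(l + 5)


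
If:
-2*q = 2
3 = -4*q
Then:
No Solution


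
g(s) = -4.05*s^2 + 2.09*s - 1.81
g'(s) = 2.09 - 8.1*s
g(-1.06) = -8.58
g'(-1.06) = 10.68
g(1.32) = -6.11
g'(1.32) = -8.60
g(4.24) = -65.76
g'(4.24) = -32.25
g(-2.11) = -24.25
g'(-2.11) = 19.18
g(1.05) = -4.08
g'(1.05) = -6.42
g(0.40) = -1.62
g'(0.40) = -1.15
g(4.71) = -81.81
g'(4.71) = -36.06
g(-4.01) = -75.32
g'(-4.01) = 34.57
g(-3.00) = -44.53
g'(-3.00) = 26.39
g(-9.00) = -348.67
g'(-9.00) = 74.99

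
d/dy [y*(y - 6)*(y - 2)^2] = 4*y^3 - 30*y^2 + 56*y - 24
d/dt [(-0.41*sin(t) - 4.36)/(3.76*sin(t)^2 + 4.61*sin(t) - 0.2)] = (1.5416*sin(t)^2 + 32.7872*sin(t) + 20.1816)*cos(t)/(14.1376*sin(t)^4 + 34.6672*sin(t)^3 + 19.7481*sin(t)^2 - 1.844*sin(t) + 0.04)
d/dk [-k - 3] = -1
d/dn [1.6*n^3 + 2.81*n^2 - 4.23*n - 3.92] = 4.8*n^2 + 5.62*n - 4.23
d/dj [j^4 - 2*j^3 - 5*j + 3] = 4*j^3 - 6*j^2 - 5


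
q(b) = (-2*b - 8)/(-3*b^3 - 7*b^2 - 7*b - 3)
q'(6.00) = -0.00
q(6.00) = 0.02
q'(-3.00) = -0.13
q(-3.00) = -0.06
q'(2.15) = -0.13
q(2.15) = 0.15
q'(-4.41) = -0.01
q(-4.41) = 0.01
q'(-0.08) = -6.74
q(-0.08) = 3.16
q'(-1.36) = -21.21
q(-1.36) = -4.72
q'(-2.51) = -0.38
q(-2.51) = -0.17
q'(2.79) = -0.06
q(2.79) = 0.10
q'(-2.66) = -0.26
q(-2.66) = -0.12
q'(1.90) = -0.17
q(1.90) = 0.19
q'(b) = (-2*b - 8)*(9*b^2 + 14*b + 7)/(-3*b^3 - 7*b^2 - 7*b - 3)^2 - 2/(-3*b^3 - 7*b^2 - 7*b - 3)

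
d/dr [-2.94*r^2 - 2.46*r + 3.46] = -5.88*r - 2.46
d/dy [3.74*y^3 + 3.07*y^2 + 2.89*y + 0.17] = 11.22*y^2 + 6.14*y + 2.89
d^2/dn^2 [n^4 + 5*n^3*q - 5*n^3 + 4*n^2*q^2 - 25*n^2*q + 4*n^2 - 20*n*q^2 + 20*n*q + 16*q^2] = 12*n^2 + 30*n*q - 30*n + 8*q^2 - 50*q + 8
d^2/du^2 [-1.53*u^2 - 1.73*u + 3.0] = -3.06000000000000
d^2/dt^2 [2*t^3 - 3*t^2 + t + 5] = 12*t - 6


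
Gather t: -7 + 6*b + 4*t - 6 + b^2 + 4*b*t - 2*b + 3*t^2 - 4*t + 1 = b^2 + 4*b*t + 4*b + 3*t^2 - 12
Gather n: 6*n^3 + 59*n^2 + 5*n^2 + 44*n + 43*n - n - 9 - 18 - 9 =6*n^3 + 64*n^2 + 86*n - 36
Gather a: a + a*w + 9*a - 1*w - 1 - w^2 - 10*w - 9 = a*(w + 10) - w^2 - 11*w - 10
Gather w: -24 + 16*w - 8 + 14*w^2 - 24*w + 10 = 14*w^2 - 8*w - 22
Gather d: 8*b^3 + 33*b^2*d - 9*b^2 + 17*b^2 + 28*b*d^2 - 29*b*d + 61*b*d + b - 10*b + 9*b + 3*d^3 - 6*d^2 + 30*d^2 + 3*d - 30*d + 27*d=8*b^3 + 8*b^2 + 3*d^3 + d^2*(28*b + 24) + d*(33*b^2 + 32*b)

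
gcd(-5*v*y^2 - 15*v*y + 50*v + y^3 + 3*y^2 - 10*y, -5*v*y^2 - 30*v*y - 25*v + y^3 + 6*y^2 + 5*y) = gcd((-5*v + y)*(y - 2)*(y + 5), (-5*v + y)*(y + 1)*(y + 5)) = -5*v*y - 25*v + y^2 + 5*y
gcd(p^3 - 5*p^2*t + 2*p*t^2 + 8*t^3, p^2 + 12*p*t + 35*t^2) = 1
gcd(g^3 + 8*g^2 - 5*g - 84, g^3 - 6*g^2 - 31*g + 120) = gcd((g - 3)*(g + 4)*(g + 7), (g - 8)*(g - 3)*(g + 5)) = g - 3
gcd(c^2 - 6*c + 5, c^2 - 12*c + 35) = c - 5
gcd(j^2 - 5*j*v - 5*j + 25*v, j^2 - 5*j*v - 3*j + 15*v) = -j + 5*v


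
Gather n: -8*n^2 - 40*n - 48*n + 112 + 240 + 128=-8*n^2 - 88*n + 480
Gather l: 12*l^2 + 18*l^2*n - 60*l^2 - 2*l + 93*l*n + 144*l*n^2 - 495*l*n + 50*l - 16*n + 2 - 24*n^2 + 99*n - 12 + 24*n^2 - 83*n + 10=l^2*(18*n - 48) + l*(144*n^2 - 402*n + 48)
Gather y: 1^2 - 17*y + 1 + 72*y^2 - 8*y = 72*y^2 - 25*y + 2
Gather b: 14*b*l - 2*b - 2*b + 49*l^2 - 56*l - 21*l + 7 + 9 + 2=b*(14*l - 4) + 49*l^2 - 77*l + 18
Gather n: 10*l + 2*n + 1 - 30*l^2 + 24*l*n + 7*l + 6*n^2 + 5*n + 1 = -30*l^2 + 17*l + 6*n^2 + n*(24*l + 7) + 2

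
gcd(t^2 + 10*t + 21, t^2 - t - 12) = t + 3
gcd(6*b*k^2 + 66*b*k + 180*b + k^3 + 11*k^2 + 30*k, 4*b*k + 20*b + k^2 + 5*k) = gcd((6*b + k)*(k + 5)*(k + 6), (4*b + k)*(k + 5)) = k + 5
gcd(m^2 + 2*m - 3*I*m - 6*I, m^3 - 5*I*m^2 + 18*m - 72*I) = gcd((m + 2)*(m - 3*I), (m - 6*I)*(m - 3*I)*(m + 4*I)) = m - 3*I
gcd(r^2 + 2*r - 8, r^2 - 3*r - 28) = r + 4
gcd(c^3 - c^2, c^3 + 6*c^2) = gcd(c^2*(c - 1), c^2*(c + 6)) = c^2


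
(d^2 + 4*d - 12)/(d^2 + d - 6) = (d + 6)/(d + 3)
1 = 1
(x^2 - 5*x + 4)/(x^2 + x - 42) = (x^2 - 5*x + 4)/(x^2 + x - 42)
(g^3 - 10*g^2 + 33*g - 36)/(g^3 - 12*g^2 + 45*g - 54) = (g - 4)/(g - 6)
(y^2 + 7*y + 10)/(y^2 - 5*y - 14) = (y + 5)/(y - 7)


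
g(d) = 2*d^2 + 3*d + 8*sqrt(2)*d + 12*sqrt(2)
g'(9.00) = 50.31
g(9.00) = 307.79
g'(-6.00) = -9.69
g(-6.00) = 3.09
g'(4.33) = 31.63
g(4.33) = 116.45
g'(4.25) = 31.31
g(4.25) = 113.93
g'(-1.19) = 9.55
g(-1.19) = 2.77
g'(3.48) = 28.23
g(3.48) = 91.00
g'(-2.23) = 5.39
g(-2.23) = -5.00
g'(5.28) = 35.43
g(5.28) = 148.30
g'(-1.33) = 8.99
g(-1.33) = 1.47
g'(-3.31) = 1.07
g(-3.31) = -8.50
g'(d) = 4*d + 3 + 8*sqrt(2)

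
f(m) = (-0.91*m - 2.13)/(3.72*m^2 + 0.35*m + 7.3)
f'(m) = (-7.44*m - 0.35)*(-0.91*m - 2.13)/(3.72*m^2 + 0.35*m + 7.3)^2 - 0.91/(3.72*m^2 + 0.35*m + 7.3)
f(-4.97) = 0.02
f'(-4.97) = -0.00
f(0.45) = -0.31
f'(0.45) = 0.03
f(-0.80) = -0.15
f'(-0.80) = -0.19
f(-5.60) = 0.02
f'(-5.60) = 0.00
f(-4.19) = 0.02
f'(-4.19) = -0.00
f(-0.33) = -0.24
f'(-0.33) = -0.19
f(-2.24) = -0.00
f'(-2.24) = -0.04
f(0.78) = -0.29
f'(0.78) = 0.09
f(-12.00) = 0.02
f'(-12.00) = 0.00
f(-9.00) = 0.02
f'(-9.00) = 0.00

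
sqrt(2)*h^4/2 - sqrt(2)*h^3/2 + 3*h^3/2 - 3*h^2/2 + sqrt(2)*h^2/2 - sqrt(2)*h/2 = h*(h - 1)*(h + sqrt(2))*(sqrt(2)*h/2 + 1/2)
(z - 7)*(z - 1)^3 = z^4 - 10*z^3 + 24*z^2 - 22*z + 7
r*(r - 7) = r^2 - 7*r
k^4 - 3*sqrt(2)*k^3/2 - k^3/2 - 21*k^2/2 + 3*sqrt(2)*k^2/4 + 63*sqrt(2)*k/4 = k*(k - 7/2)*(k + 3)*(k - 3*sqrt(2)/2)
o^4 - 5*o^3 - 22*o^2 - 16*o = o*(o - 8)*(o + 1)*(o + 2)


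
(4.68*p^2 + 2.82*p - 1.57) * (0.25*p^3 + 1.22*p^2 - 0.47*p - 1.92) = 1.17*p^5 + 6.4146*p^4 + 0.8483*p^3 - 12.2264*p^2 - 4.6765*p + 3.0144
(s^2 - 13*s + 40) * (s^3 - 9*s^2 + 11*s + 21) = s^5 - 22*s^4 + 168*s^3 - 482*s^2 + 167*s + 840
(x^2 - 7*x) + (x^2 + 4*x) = 2*x^2 - 3*x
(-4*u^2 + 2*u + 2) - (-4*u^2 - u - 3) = 3*u + 5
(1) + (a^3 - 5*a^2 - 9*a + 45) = a^3 - 5*a^2 - 9*a + 46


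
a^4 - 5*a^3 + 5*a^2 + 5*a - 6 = (a - 3)*(a - 2)*(a - 1)*(a + 1)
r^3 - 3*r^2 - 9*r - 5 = (r - 5)*(r + 1)^2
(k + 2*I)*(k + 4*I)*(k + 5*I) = k^3 + 11*I*k^2 - 38*k - 40*I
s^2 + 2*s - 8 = (s - 2)*(s + 4)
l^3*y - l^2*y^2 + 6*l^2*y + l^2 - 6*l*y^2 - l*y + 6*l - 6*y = (l + 6)*(l - y)*(l*y + 1)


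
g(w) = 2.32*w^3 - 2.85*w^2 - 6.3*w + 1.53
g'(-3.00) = 73.44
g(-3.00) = -67.86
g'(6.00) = 210.06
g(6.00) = 362.25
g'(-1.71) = 23.80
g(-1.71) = -7.63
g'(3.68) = 66.98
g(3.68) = 55.37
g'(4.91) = 133.51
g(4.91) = 176.51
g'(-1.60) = 20.64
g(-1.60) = -5.19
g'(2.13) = 13.14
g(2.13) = -2.40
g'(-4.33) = 148.87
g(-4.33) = -212.97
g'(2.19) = 14.60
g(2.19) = -1.57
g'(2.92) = 36.40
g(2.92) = 16.60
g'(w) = 6.96*w^2 - 5.7*w - 6.3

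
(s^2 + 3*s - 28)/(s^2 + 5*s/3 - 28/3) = 3*(s^2 + 3*s - 28)/(3*s^2 + 5*s - 28)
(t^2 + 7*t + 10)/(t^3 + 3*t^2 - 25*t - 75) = (t + 2)/(t^2 - 2*t - 15)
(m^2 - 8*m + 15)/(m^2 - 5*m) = (m - 3)/m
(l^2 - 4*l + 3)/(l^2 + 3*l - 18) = (l - 1)/(l + 6)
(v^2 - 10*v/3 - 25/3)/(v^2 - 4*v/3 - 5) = (v - 5)/(v - 3)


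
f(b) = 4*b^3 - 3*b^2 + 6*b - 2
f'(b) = 12*b^2 - 6*b + 6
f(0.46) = 0.51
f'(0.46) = 5.78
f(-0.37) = -4.83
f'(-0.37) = 9.86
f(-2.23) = -74.66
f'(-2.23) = 79.05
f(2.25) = 41.88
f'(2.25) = 53.25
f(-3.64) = -256.50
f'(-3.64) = 186.84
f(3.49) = 152.43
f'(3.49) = 131.22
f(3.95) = 221.41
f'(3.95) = 169.53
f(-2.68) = -116.62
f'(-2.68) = 108.27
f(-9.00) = -3215.00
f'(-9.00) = 1032.00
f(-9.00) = -3215.00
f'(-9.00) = 1032.00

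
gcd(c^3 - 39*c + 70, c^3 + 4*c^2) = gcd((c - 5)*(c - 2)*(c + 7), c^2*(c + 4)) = 1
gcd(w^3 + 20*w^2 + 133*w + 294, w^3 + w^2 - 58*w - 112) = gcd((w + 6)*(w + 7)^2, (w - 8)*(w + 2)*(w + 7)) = w + 7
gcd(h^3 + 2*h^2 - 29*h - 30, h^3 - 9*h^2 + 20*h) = h - 5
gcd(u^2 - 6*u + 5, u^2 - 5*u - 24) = 1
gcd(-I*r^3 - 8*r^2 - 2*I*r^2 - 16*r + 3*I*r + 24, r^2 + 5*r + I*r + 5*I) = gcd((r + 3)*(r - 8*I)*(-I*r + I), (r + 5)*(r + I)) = 1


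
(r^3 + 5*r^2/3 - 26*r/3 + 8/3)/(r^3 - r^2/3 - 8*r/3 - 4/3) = (3*r^2 + 11*r - 4)/(3*r^2 + 5*r + 2)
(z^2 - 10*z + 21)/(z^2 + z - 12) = (z - 7)/(z + 4)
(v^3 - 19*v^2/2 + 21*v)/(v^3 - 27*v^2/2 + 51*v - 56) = v*(v - 6)/(v^2 - 10*v + 16)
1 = 1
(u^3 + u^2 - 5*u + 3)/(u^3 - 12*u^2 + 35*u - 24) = (u^2 + 2*u - 3)/(u^2 - 11*u + 24)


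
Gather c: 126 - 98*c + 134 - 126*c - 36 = 224 - 224*c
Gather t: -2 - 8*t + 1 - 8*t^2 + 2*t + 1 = -8*t^2 - 6*t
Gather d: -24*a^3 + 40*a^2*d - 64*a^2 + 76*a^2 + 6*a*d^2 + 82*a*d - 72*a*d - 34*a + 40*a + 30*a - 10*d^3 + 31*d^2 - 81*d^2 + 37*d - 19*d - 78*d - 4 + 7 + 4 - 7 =-24*a^3 + 12*a^2 + 36*a - 10*d^3 + d^2*(6*a - 50) + d*(40*a^2 + 10*a - 60)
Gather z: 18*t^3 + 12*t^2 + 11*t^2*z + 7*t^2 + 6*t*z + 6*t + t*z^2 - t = 18*t^3 + 19*t^2 + t*z^2 + 5*t + z*(11*t^2 + 6*t)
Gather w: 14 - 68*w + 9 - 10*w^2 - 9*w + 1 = -10*w^2 - 77*w + 24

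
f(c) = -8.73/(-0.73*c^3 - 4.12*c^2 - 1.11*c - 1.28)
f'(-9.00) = -0.02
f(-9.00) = -0.04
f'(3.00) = -0.11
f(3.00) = 0.14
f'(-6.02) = -1.14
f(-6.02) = -0.57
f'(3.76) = -0.05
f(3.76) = 0.09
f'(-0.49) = 7.80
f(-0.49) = 5.33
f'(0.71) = -3.63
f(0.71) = 1.98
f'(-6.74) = -0.22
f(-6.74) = -0.21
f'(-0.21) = 3.06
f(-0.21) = 7.15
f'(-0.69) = 6.17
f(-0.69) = 3.90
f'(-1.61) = 1.11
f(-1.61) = 1.23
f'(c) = -8.73*(2.19*c^2 + 8.24*c + 1.11)/(-0.73*c^3 - 4.12*c^2 - 1.11*c - 1.28)^2 = (-19.1187*c^2 - 71.9352*c - 9.6903)/(0.73*c^3 + 4.12*c^2 + 1.11*c + 1.28)^2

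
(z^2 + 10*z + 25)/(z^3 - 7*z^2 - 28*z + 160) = (z + 5)/(z^2 - 12*z + 32)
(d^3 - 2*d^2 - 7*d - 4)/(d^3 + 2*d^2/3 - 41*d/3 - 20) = 3*(d^2 + 2*d + 1)/(3*d^2 + 14*d + 15)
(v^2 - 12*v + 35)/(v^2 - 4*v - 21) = (v - 5)/(v + 3)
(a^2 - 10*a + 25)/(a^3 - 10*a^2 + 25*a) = 1/a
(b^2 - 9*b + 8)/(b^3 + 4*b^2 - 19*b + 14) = (b - 8)/(b^2 + 5*b - 14)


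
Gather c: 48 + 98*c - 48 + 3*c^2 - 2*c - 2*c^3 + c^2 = -2*c^3 + 4*c^2 + 96*c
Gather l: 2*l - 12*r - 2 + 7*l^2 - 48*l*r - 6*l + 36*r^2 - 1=7*l^2 + l*(-48*r - 4) + 36*r^2 - 12*r - 3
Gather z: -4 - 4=-8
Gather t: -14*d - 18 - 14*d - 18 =-28*d - 36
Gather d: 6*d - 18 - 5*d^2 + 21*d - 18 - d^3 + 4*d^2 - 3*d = -d^3 - d^2 + 24*d - 36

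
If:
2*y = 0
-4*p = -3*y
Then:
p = 0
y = 0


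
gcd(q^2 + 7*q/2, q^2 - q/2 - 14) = q + 7/2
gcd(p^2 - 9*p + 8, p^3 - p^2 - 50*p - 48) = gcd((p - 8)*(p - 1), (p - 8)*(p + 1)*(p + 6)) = p - 8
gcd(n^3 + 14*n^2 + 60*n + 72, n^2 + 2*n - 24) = n + 6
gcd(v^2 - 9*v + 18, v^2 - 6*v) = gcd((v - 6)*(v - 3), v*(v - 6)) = v - 6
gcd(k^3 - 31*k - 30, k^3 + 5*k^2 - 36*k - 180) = k^2 - k - 30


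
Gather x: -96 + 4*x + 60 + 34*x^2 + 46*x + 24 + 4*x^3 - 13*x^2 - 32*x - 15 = 4*x^3 + 21*x^2 + 18*x - 27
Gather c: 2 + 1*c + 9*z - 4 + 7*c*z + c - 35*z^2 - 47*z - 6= c*(7*z + 2) - 35*z^2 - 38*z - 8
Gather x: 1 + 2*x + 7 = 2*x + 8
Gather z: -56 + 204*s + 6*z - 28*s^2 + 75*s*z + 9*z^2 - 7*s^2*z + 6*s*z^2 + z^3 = -28*s^2 + 204*s + z^3 + z^2*(6*s + 9) + z*(-7*s^2 + 75*s + 6) - 56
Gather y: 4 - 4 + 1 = 1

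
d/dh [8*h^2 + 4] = 16*h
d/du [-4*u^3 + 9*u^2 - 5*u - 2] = -12*u^2 + 18*u - 5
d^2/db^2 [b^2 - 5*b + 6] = 2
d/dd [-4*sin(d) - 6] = -4*cos(d)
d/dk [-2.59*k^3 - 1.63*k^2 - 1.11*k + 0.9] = -7.77*k^2 - 3.26*k - 1.11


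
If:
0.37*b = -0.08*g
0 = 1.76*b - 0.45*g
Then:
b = 0.00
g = 0.00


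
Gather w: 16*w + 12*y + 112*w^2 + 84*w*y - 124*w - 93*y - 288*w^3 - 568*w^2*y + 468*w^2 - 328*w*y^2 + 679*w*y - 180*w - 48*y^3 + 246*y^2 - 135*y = -288*w^3 + w^2*(580 - 568*y) + w*(-328*y^2 + 763*y - 288) - 48*y^3 + 246*y^2 - 216*y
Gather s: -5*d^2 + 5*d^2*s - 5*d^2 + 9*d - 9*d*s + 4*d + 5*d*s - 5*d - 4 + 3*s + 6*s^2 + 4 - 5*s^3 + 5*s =-10*d^2 + 8*d - 5*s^3 + 6*s^2 + s*(5*d^2 - 4*d + 8)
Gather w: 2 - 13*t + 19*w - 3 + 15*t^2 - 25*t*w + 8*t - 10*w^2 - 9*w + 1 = 15*t^2 - 5*t - 10*w^2 + w*(10 - 25*t)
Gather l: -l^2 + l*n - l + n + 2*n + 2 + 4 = -l^2 + l*(n - 1) + 3*n + 6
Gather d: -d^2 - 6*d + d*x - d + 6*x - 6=-d^2 + d*(x - 7) + 6*x - 6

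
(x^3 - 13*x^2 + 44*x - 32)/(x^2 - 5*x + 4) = x - 8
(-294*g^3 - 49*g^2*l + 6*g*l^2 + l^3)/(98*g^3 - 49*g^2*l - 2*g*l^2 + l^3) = (-6*g - l)/(2*g - l)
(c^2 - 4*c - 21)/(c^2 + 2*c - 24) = (c^2 - 4*c - 21)/(c^2 + 2*c - 24)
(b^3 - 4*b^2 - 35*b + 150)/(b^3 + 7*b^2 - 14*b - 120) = (b^2 - 10*b + 25)/(b^2 + b - 20)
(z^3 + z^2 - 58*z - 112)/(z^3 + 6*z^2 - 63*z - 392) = (z + 2)/(z + 7)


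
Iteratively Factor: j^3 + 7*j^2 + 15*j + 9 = (j + 1)*(j^2 + 6*j + 9) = (j + 1)*(j + 3)*(j + 3)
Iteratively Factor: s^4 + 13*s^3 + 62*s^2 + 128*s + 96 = (s + 4)*(s^3 + 9*s^2 + 26*s + 24) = (s + 2)*(s + 4)*(s^2 + 7*s + 12) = (s + 2)*(s + 3)*(s + 4)*(s + 4)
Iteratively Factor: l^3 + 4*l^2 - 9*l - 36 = (l + 4)*(l^2 - 9) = (l + 3)*(l + 4)*(l - 3)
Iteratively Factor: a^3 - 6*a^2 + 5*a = (a - 1)*(a^2 - 5*a) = (a - 5)*(a - 1)*(a)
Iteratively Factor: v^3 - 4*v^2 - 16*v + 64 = (v - 4)*(v^2 - 16) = (v - 4)^2*(v + 4)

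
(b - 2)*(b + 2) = b^2 - 4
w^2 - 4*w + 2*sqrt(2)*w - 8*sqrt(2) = (w - 4)*(w + 2*sqrt(2))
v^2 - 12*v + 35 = (v - 7)*(v - 5)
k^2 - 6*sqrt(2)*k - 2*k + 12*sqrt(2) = (k - 2)*(k - 6*sqrt(2))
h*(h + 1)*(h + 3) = h^3 + 4*h^2 + 3*h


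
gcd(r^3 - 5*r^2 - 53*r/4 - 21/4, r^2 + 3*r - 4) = 1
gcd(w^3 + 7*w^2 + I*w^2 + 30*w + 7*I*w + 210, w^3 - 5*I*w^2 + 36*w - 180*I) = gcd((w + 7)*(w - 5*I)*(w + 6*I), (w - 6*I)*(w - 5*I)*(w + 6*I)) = w^2 + I*w + 30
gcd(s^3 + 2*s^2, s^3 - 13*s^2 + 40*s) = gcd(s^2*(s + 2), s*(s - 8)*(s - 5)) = s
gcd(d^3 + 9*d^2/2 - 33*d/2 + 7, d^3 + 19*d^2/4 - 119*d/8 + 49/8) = d^2 + 13*d/2 - 7/2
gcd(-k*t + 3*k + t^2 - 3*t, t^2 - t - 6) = t - 3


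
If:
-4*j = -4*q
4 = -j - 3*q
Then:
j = -1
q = -1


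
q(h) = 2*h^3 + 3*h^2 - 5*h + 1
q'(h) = 6*h^2 + 6*h - 5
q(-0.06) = 1.31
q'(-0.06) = -5.34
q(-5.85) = -267.49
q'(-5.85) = 165.24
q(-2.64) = -1.69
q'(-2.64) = 20.98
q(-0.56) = 4.39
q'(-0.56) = -6.48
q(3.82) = 137.16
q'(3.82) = 105.47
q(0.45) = -0.46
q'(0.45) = -1.08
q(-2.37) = 3.08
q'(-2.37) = 14.48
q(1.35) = 4.64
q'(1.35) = 14.04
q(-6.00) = -293.00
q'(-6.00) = 175.00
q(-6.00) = -293.00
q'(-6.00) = 175.00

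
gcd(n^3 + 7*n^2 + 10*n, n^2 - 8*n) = n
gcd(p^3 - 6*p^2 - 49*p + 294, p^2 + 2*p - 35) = p + 7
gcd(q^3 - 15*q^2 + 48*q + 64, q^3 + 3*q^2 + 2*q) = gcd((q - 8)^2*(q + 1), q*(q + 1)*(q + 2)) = q + 1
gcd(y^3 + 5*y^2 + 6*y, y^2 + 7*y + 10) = y + 2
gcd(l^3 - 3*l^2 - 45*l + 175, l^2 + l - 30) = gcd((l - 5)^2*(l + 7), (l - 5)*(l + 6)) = l - 5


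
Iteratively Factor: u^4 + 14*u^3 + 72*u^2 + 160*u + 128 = (u + 2)*(u^3 + 12*u^2 + 48*u + 64) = (u + 2)*(u + 4)*(u^2 + 8*u + 16) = (u + 2)*(u + 4)^2*(u + 4)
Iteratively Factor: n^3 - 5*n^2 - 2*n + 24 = (n - 4)*(n^2 - n - 6) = (n - 4)*(n + 2)*(n - 3)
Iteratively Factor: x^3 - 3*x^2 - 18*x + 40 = (x + 4)*(x^2 - 7*x + 10) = (x - 2)*(x + 4)*(x - 5)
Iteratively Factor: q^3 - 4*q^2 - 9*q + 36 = (q + 3)*(q^2 - 7*q + 12) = (q - 4)*(q + 3)*(q - 3)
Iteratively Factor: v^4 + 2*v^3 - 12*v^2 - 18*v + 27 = (v + 3)*(v^3 - v^2 - 9*v + 9) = (v - 1)*(v + 3)*(v^2 - 9) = (v - 1)*(v + 3)^2*(v - 3)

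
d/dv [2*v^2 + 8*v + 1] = 4*v + 8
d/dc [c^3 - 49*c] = 3*c^2 - 49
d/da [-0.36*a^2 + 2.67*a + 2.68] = 2.67 - 0.72*a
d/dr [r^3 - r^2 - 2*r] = 3*r^2 - 2*r - 2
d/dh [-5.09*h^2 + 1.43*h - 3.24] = 1.43 - 10.18*h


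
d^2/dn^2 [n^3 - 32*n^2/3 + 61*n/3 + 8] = 6*n - 64/3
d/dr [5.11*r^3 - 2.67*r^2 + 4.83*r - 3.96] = 15.33*r^2 - 5.34*r + 4.83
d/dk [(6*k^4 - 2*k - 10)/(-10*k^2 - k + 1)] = 2*((1 - 12*k^3)*(10*k^2 + k - 1) - (20*k + 1)*(-3*k^4 + k + 5))/(10*k^2 + k - 1)^2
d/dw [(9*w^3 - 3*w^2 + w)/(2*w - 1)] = (36*w^3 - 33*w^2 + 6*w - 1)/(4*w^2 - 4*w + 1)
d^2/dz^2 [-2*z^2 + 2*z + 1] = -4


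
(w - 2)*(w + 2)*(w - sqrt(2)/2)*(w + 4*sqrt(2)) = w^4 + 7*sqrt(2)*w^3/2 - 8*w^2 - 14*sqrt(2)*w + 16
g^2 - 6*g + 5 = (g - 5)*(g - 1)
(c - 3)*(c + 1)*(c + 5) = c^3 + 3*c^2 - 13*c - 15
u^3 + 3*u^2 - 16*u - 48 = (u - 4)*(u + 3)*(u + 4)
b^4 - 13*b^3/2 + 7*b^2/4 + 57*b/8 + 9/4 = (b - 6)*(b - 3/2)*(b + 1/2)^2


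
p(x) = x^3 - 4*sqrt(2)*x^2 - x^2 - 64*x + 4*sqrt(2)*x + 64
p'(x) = 3*x^2 - 8*sqrt(2)*x - 2*x - 64 + 4*sqrt(2)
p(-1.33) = 127.47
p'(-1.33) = -35.33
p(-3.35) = 147.15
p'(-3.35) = 19.93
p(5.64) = -297.40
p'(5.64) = -38.00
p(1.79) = -56.03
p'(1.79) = -72.56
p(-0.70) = 101.24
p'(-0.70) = -47.55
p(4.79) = -258.30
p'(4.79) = -53.28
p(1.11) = -7.60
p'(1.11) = -69.43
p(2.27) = -91.04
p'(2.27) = -73.11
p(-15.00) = -3933.65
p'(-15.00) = 816.36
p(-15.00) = -3933.65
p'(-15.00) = 816.36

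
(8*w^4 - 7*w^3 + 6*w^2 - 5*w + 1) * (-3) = -24*w^4 + 21*w^3 - 18*w^2 + 15*w - 3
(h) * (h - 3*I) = h^2 - 3*I*h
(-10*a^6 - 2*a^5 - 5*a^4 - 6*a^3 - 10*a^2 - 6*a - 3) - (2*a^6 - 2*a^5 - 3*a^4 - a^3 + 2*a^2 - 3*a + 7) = -12*a^6 - 2*a^4 - 5*a^3 - 12*a^2 - 3*a - 10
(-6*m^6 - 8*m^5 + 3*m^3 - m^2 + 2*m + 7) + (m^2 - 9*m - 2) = -6*m^6 - 8*m^5 + 3*m^3 - 7*m + 5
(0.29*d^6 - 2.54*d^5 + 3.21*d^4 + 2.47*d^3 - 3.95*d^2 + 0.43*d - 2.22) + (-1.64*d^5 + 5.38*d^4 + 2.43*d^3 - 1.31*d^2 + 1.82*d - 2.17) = 0.29*d^6 - 4.18*d^5 + 8.59*d^4 + 4.9*d^3 - 5.26*d^2 + 2.25*d - 4.39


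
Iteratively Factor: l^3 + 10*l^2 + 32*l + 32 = (l + 2)*(l^2 + 8*l + 16) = (l + 2)*(l + 4)*(l + 4)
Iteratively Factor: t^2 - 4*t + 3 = (t - 1)*(t - 3)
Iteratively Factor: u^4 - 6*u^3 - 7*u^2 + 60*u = (u - 4)*(u^3 - 2*u^2 - 15*u) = u*(u - 4)*(u^2 - 2*u - 15) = u*(u - 5)*(u - 4)*(u + 3)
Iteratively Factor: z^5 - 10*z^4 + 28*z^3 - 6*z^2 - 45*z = (z)*(z^4 - 10*z^3 + 28*z^2 - 6*z - 45) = z*(z - 5)*(z^3 - 5*z^2 + 3*z + 9) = z*(z - 5)*(z + 1)*(z^2 - 6*z + 9) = z*(z - 5)*(z - 3)*(z + 1)*(z - 3)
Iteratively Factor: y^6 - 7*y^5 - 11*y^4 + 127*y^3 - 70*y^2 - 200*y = (y - 2)*(y^5 - 5*y^4 - 21*y^3 + 85*y^2 + 100*y) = y*(y - 2)*(y^4 - 5*y^3 - 21*y^2 + 85*y + 100) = y*(y - 2)*(y + 1)*(y^3 - 6*y^2 - 15*y + 100) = y*(y - 5)*(y - 2)*(y + 1)*(y^2 - y - 20) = y*(y - 5)*(y - 2)*(y + 1)*(y + 4)*(y - 5)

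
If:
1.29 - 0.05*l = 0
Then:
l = 25.80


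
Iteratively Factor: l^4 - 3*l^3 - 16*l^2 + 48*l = (l + 4)*(l^3 - 7*l^2 + 12*l) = l*(l + 4)*(l^2 - 7*l + 12) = l*(l - 3)*(l + 4)*(l - 4)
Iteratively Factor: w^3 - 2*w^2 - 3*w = (w)*(w^2 - 2*w - 3) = w*(w - 3)*(w + 1)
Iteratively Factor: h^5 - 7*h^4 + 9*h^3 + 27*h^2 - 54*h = (h - 3)*(h^4 - 4*h^3 - 3*h^2 + 18*h) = h*(h - 3)*(h^3 - 4*h^2 - 3*h + 18) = h*(h - 3)^2*(h^2 - h - 6) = h*(h - 3)^2*(h + 2)*(h - 3)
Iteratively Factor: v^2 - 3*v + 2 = (v - 1)*(v - 2)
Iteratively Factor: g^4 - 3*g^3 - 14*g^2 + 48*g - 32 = (g - 1)*(g^3 - 2*g^2 - 16*g + 32) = (g - 1)*(g + 4)*(g^2 - 6*g + 8) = (g - 4)*(g - 1)*(g + 4)*(g - 2)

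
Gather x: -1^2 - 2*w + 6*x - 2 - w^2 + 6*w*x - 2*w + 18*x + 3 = -w^2 - 4*w + x*(6*w + 24)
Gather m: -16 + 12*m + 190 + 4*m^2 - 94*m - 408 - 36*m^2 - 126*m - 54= -32*m^2 - 208*m - 288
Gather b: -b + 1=1 - b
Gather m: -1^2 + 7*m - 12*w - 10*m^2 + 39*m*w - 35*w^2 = -10*m^2 + m*(39*w + 7) - 35*w^2 - 12*w - 1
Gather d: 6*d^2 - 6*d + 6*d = 6*d^2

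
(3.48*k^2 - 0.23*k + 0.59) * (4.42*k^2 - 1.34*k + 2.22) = 15.3816*k^4 - 5.6798*k^3 + 10.6416*k^2 - 1.3012*k + 1.3098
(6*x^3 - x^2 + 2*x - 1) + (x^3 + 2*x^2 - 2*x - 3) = 7*x^3 + x^2 - 4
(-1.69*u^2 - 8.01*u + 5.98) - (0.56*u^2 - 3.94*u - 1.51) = -2.25*u^2 - 4.07*u + 7.49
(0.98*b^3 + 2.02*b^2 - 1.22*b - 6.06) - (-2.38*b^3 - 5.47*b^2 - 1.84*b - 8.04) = 3.36*b^3 + 7.49*b^2 + 0.62*b + 1.98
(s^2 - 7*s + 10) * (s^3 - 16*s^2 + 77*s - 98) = s^5 - 23*s^4 + 199*s^3 - 797*s^2 + 1456*s - 980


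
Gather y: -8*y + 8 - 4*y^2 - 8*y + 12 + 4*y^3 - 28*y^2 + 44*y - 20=4*y^3 - 32*y^2 + 28*y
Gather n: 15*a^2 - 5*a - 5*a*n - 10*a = 15*a^2 - 5*a*n - 15*a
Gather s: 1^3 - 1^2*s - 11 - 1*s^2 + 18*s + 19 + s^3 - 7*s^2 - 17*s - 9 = s^3 - 8*s^2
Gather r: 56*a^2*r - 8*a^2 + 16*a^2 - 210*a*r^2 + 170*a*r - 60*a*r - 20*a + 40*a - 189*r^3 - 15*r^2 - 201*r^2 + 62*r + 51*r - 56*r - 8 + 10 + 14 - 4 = 8*a^2 + 20*a - 189*r^3 + r^2*(-210*a - 216) + r*(56*a^2 + 110*a + 57) + 12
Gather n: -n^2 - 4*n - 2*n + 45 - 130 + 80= -n^2 - 6*n - 5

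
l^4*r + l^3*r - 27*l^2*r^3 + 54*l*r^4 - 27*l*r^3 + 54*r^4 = (l - 3*r)^2*(l + 6*r)*(l*r + r)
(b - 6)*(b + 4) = b^2 - 2*b - 24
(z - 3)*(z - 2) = z^2 - 5*z + 6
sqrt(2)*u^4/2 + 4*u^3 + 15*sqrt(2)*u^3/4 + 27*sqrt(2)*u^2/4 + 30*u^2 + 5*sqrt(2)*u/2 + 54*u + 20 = (u + 1/2)*(u + 5)*(u + 4*sqrt(2))*(sqrt(2)*u/2 + sqrt(2))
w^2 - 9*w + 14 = (w - 7)*(w - 2)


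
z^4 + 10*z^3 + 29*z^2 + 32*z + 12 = (z + 1)^2*(z + 2)*(z + 6)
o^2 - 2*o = o*(o - 2)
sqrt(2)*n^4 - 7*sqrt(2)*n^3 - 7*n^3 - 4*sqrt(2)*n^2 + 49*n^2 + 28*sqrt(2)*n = n*(n - 7)*(n - 4*sqrt(2))*(sqrt(2)*n + 1)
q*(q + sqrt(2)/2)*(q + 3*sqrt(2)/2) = q^3 + 2*sqrt(2)*q^2 + 3*q/2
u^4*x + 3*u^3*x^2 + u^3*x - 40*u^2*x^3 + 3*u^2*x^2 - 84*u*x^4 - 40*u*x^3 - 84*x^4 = (u - 6*x)*(u + 2*x)*(u + 7*x)*(u*x + x)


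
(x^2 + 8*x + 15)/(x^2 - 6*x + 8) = (x^2 + 8*x + 15)/(x^2 - 6*x + 8)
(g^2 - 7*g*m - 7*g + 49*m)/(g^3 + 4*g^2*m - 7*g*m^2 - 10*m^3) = (g^2 - 7*g*m - 7*g + 49*m)/(g^3 + 4*g^2*m - 7*g*m^2 - 10*m^3)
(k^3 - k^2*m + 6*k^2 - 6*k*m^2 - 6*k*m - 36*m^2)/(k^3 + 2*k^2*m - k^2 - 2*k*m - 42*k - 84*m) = (k - 3*m)/(k - 7)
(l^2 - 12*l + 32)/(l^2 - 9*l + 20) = (l - 8)/(l - 5)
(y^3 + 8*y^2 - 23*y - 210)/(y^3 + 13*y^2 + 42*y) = (y - 5)/y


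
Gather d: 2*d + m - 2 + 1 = 2*d + m - 1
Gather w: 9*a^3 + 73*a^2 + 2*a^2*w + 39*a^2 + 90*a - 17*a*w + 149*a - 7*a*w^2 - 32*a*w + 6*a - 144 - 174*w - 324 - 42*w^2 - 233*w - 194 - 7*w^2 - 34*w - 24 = 9*a^3 + 112*a^2 + 245*a + w^2*(-7*a - 49) + w*(2*a^2 - 49*a - 441) - 686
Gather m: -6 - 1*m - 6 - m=-2*m - 12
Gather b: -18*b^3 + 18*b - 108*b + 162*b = -18*b^3 + 72*b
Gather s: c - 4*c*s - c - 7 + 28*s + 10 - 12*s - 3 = s*(16 - 4*c)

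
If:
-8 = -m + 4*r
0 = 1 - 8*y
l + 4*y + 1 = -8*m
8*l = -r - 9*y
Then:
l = 59/510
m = -103/510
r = -4183/2040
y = 1/8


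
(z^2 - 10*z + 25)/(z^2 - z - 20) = (z - 5)/(z + 4)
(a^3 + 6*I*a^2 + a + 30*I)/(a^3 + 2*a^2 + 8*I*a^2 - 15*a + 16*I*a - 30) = (a - 2*I)/(a + 2)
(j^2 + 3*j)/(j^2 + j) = (j + 3)/(j + 1)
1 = 1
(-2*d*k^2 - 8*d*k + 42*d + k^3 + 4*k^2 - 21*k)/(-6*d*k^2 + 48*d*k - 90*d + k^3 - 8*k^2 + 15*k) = (2*d*k + 14*d - k^2 - 7*k)/(6*d*k - 30*d - k^2 + 5*k)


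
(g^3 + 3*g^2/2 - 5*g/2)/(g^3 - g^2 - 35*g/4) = 2*(g - 1)/(2*g - 7)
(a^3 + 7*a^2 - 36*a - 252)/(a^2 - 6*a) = a + 13 + 42/a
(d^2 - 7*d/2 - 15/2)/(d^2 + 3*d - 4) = (2*d^2 - 7*d - 15)/(2*(d^2 + 3*d - 4))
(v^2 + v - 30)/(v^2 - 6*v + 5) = (v + 6)/(v - 1)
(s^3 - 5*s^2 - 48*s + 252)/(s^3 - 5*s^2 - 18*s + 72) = (s^2 + s - 42)/(s^2 + s - 12)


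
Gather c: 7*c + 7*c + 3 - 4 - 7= 14*c - 8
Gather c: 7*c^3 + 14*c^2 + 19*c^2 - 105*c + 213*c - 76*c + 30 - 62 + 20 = 7*c^3 + 33*c^2 + 32*c - 12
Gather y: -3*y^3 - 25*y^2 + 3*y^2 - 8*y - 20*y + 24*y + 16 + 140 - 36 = -3*y^3 - 22*y^2 - 4*y + 120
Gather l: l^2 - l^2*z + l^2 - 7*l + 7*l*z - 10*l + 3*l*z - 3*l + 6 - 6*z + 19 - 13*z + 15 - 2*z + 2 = l^2*(2 - z) + l*(10*z - 20) - 21*z + 42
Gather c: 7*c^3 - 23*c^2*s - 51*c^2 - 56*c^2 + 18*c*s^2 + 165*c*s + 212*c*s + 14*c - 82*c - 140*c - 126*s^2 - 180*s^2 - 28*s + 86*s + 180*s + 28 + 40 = 7*c^3 + c^2*(-23*s - 107) + c*(18*s^2 + 377*s - 208) - 306*s^2 + 238*s + 68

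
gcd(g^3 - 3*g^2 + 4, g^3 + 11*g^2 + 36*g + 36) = 1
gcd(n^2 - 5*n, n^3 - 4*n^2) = n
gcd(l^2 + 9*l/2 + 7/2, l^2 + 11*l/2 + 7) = l + 7/2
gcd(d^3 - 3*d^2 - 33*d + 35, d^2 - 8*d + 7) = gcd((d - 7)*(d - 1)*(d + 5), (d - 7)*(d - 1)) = d^2 - 8*d + 7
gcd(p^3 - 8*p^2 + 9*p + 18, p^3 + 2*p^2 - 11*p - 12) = p^2 - 2*p - 3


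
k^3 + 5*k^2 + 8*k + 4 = (k + 1)*(k + 2)^2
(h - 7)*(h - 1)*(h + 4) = h^3 - 4*h^2 - 25*h + 28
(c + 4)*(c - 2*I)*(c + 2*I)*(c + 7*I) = c^4 + 4*c^3 + 7*I*c^3 + 4*c^2 + 28*I*c^2 + 16*c + 28*I*c + 112*I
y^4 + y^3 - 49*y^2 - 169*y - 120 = (y - 8)*(y + 1)*(y + 3)*(y + 5)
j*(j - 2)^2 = j^3 - 4*j^2 + 4*j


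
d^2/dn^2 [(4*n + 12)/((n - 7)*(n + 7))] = 8*(n^3 + 9*n^2 + 147*n + 147)/(n^6 - 147*n^4 + 7203*n^2 - 117649)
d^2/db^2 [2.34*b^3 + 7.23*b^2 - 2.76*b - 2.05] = 14.04*b + 14.46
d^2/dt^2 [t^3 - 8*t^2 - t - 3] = 6*t - 16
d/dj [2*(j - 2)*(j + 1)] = 4*j - 2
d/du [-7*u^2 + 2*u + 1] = 2 - 14*u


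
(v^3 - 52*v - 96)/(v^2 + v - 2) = (v^2 - 2*v - 48)/(v - 1)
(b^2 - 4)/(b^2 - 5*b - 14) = (b - 2)/(b - 7)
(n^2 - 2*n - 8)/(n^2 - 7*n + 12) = (n + 2)/(n - 3)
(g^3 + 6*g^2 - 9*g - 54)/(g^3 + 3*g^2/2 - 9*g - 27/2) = 2*(g + 6)/(2*g + 3)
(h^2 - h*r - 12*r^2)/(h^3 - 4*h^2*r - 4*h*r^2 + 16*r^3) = (-h - 3*r)/(-h^2 + 4*r^2)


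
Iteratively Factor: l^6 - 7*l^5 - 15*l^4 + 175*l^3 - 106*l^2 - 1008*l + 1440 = (l - 3)*(l^5 - 4*l^4 - 27*l^3 + 94*l^2 + 176*l - 480) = (l - 3)*(l + 3)*(l^4 - 7*l^3 - 6*l^2 + 112*l - 160) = (l - 3)*(l + 3)*(l + 4)*(l^3 - 11*l^2 + 38*l - 40) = (l - 4)*(l - 3)*(l + 3)*(l + 4)*(l^2 - 7*l + 10) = (l - 5)*(l - 4)*(l - 3)*(l + 3)*(l + 4)*(l - 2)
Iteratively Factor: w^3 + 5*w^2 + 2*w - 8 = (w + 4)*(w^2 + w - 2) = (w + 2)*(w + 4)*(w - 1)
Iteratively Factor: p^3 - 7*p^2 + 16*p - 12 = (p - 2)*(p^2 - 5*p + 6) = (p - 2)^2*(p - 3)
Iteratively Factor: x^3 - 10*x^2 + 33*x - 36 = (x - 3)*(x^2 - 7*x + 12) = (x - 4)*(x - 3)*(x - 3)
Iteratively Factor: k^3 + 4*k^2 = (k)*(k^2 + 4*k) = k*(k + 4)*(k)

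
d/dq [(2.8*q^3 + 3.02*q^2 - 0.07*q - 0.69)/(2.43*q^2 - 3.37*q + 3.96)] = (6.804*q^4 - 18.872*q^3 + 23.2567*q^2 + 27.2718*q - 2.6025)/(5.9049*q^4 - 16.3782*q^3 + 30.6025*q^2 - 26.6904*q + 15.6816)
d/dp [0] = 0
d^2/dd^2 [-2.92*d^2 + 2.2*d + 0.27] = -5.84000000000000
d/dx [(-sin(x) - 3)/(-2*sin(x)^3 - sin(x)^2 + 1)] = (-19*sin(x)^2 - 9*sin(x) + sin(3*x) - 1)*cos(x)/(2*sin(x)^3 + sin(x)^2 - 1)^2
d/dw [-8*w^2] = -16*w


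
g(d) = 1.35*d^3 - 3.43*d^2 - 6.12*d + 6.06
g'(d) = 4.05*d^2 - 6.86*d - 6.12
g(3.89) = 9.82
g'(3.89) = 28.48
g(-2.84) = -35.15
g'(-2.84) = 46.03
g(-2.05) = -7.44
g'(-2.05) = 24.96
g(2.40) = -9.72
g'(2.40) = 0.74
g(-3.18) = -52.58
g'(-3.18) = 56.65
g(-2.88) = -37.01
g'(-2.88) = 47.23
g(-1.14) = 6.58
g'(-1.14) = 6.96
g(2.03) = -9.20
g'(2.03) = -3.36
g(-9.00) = -1200.84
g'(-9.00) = 383.67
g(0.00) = 6.06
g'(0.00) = -6.12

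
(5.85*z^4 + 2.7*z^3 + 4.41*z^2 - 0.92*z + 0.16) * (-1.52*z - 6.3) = -8.892*z^5 - 40.959*z^4 - 23.7132*z^3 - 26.3846*z^2 + 5.5528*z - 1.008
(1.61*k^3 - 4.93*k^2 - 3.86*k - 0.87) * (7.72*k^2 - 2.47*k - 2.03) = 12.4292*k^5 - 42.0363*k^4 - 20.8904*k^3 + 12.8257*k^2 + 9.9847*k + 1.7661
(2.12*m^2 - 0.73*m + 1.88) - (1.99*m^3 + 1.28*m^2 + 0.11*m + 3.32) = -1.99*m^3 + 0.84*m^2 - 0.84*m - 1.44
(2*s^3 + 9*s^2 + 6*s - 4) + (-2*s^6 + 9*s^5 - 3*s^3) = -2*s^6 + 9*s^5 - s^3 + 9*s^2 + 6*s - 4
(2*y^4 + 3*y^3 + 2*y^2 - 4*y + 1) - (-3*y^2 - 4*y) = 2*y^4 + 3*y^3 + 5*y^2 + 1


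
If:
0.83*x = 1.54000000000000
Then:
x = 1.86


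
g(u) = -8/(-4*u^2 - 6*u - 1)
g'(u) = -8*(8*u + 6)/(-4*u^2 - 6*u - 1)^2 = 16*(-4*u - 3)/(4*u^2 + 6*u + 1)^2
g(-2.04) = 1.48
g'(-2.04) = 2.82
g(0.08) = 5.31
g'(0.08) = -23.43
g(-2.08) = 1.37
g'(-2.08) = 2.51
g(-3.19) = 0.35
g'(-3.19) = 0.31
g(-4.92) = 0.12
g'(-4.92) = 0.06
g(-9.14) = 0.03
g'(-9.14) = 0.01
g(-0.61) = -6.83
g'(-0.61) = -6.53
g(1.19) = 0.58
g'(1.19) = -0.65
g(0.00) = 8.00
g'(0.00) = -48.00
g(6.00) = 0.04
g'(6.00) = -0.01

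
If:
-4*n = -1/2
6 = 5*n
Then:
No Solution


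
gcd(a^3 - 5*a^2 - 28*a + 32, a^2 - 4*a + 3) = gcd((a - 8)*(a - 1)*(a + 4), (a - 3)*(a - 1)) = a - 1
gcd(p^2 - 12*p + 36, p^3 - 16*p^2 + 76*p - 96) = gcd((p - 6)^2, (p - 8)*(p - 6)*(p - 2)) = p - 6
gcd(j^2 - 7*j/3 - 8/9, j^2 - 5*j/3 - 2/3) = j + 1/3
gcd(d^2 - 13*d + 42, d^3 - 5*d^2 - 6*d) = d - 6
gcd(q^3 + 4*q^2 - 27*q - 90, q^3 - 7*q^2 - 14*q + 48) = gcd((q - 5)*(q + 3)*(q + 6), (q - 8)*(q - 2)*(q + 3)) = q + 3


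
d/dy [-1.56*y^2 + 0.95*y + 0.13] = 0.95 - 3.12*y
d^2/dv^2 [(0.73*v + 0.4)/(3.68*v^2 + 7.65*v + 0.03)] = ((0.73*v + 0.4)*(7.36*v + 7.65)*(14.72*v + 15.3) - (16.1184*v + 14.113)*(3.68*v^2 + 7.65*v + 0.03))/(3.68*v^2 + 7.65*v + 0.03)^3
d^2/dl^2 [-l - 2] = 0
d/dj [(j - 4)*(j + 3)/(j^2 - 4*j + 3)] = 3*(-j^2 + 10*j - 17)/(j^4 - 8*j^3 + 22*j^2 - 24*j + 9)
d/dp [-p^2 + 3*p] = 3 - 2*p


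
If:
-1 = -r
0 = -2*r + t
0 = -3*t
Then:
No Solution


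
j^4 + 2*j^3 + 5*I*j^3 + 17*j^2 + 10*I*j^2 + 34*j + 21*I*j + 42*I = (j + 2)*(j - 3*I)*(j + I)*(j + 7*I)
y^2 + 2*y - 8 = (y - 2)*(y + 4)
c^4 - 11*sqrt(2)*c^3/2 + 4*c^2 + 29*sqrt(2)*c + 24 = (c - 4*sqrt(2))*(c - 3*sqrt(2))*(c + sqrt(2)/2)*(c + sqrt(2))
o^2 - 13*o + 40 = (o - 8)*(o - 5)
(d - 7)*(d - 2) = d^2 - 9*d + 14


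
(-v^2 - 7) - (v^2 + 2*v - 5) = -2*v^2 - 2*v - 2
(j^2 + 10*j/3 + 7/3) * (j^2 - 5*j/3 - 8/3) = j^4 + 5*j^3/3 - 53*j^2/9 - 115*j/9 - 56/9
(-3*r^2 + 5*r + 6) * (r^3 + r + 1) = -3*r^5 + 5*r^4 + 3*r^3 + 2*r^2 + 11*r + 6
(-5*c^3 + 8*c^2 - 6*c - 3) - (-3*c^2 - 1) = -5*c^3 + 11*c^2 - 6*c - 2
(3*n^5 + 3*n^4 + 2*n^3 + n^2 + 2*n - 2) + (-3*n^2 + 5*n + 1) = 3*n^5 + 3*n^4 + 2*n^3 - 2*n^2 + 7*n - 1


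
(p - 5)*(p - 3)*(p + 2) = p^3 - 6*p^2 - p + 30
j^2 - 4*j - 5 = (j - 5)*(j + 1)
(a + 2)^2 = a^2 + 4*a + 4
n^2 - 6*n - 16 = (n - 8)*(n + 2)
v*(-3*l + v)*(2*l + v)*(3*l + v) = -18*l^3*v - 9*l^2*v^2 + 2*l*v^3 + v^4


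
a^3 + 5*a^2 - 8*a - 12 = (a - 2)*(a + 1)*(a + 6)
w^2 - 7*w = w*(w - 7)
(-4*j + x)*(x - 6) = -4*j*x + 24*j + x^2 - 6*x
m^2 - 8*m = m*(m - 8)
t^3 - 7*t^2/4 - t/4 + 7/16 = (t - 7/4)*(t - 1/2)*(t + 1/2)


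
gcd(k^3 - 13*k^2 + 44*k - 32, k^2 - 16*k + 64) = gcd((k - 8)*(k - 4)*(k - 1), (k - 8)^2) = k - 8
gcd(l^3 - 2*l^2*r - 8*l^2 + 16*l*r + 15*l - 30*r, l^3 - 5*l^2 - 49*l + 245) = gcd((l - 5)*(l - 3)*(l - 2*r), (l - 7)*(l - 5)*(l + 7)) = l - 5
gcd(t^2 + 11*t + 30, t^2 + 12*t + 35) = t + 5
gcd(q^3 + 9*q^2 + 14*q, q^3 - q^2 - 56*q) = q^2 + 7*q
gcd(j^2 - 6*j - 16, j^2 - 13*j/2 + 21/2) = 1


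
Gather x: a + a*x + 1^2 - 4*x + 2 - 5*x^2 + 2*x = a - 5*x^2 + x*(a - 2) + 3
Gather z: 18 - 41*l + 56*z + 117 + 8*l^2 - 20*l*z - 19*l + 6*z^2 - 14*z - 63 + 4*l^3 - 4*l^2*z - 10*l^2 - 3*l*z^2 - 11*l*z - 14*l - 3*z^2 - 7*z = 4*l^3 - 2*l^2 - 74*l + z^2*(3 - 3*l) + z*(-4*l^2 - 31*l + 35) + 72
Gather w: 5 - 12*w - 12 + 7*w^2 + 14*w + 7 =7*w^2 + 2*w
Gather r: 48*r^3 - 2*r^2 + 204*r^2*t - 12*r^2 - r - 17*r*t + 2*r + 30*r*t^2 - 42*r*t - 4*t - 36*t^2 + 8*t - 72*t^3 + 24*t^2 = 48*r^3 + r^2*(204*t - 14) + r*(30*t^2 - 59*t + 1) - 72*t^3 - 12*t^2 + 4*t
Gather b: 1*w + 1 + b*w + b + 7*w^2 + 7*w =b*(w + 1) + 7*w^2 + 8*w + 1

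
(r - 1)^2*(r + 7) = r^3 + 5*r^2 - 13*r + 7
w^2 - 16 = (w - 4)*(w + 4)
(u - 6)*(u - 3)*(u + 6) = u^3 - 3*u^2 - 36*u + 108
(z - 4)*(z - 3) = z^2 - 7*z + 12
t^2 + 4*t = t*(t + 4)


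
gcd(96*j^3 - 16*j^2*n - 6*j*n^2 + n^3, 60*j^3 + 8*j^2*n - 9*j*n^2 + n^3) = 6*j - n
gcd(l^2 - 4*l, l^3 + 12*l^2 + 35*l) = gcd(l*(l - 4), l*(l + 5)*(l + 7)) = l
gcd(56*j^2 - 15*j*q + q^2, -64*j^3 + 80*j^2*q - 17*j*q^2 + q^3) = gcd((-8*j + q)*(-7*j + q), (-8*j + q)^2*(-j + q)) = -8*j + q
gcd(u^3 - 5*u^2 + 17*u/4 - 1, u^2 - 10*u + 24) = u - 4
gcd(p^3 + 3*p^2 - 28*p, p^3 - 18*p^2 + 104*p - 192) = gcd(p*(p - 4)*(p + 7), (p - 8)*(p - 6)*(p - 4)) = p - 4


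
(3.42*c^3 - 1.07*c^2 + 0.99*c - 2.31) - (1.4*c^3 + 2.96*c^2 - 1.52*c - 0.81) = 2.02*c^3 - 4.03*c^2 + 2.51*c - 1.5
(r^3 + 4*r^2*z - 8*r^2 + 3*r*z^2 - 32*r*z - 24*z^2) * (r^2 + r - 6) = r^5 + 4*r^4*z - 7*r^4 + 3*r^3*z^2 - 28*r^3*z - 14*r^3 - 21*r^2*z^2 - 56*r^2*z + 48*r^2 - 42*r*z^2 + 192*r*z + 144*z^2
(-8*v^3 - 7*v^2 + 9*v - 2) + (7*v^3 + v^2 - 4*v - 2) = -v^3 - 6*v^2 + 5*v - 4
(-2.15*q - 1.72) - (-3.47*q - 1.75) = 1.32*q + 0.03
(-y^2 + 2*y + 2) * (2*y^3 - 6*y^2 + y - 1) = -2*y^5 + 10*y^4 - 9*y^3 - 9*y^2 - 2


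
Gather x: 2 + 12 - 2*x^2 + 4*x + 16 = -2*x^2 + 4*x + 30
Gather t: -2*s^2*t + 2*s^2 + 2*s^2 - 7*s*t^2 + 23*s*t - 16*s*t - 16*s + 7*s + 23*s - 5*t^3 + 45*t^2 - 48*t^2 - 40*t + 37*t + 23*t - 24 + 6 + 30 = 4*s^2 + 14*s - 5*t^3 + t^2*(-7*s - 3) + t*(-2*s^2 + 7*s + 20) + 12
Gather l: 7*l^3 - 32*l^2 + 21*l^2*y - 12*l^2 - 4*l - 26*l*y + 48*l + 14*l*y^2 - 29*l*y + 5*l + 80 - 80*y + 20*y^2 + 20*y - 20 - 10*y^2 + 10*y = 7*l^3 + l^2*(21*y - 44) + l*(14*y^2 - 55*y + 49) + 10*y^2 - 50*y + 60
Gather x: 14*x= 14*x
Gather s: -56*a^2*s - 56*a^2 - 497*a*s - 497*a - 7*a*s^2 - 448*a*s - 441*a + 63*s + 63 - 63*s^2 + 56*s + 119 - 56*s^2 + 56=-56*a^2 - 938*a + s^2*(-7*a - 119) + s*(-56*a^2 - 945*a + 119) + 238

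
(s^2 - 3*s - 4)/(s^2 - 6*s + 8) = (s + 1)/(s - 2)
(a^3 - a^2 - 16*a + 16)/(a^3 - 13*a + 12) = (a - 4)/(a - 3)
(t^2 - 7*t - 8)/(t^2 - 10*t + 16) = (t + 1)/(t - 2)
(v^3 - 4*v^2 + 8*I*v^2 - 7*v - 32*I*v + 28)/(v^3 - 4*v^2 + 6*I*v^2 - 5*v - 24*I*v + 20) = (v + 7*I)/(v + 5*I)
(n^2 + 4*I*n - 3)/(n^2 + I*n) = (n + 3*I)/n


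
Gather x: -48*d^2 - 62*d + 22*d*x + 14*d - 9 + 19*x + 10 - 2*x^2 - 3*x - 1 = -48*d^2 - 48*d - 2*x^2 + x*(22*d + 16)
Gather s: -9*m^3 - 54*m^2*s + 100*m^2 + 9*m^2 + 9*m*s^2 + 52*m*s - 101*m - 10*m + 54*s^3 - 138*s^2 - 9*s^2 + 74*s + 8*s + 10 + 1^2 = -9*m^3 + 109*m^2 - 111*m + 54*s^3 + s^2*(9*m - 147) + s*(-54*m^2 + 52*m + 82) + 11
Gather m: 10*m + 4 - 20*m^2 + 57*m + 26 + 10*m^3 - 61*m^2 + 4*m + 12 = 10*m^3 - 81*m^2 + 71*m + 42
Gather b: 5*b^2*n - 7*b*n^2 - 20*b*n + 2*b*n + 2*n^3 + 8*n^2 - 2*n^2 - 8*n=5*b^2*n + b*(-7*n^2 - 18*n) + 2*n^3 + 6*n^2 - 8*n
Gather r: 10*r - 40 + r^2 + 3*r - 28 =r^2 + 13*r - 68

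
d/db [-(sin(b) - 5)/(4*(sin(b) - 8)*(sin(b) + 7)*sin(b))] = (sin(b)^3 - 8*sin(b)^2 + 5*sin(b) + 140)*cos(b)/(2*(sin(b) - 8)^2*(sin(b) + 7)^2*sin(b)^2)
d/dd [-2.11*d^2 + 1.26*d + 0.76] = 1.26 - 4.22*d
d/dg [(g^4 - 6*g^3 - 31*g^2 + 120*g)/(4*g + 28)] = (3*g^4 + 16*g^3 - 157*g^2 - 434*g + 840)/(4*(g^2 + 14*g + 49))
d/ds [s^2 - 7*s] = 2*s - 7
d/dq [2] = 0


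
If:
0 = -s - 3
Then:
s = -3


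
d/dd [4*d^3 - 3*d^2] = 6*d*(2*d - 1)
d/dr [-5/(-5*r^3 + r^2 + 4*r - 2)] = 5*(-15*r^2 + 2*r + 4)/(5*r^3 - r^2 - 4*r + 2)^2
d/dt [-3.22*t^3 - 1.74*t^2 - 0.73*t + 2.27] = -9.66*t^2 - 3.48*t - 0.73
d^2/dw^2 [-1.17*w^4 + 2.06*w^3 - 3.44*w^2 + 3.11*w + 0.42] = -14.04*w^2 + 12.36*w - 6.88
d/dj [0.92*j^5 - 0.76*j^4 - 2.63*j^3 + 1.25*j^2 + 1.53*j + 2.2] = 4.6*j^4 - 3.04*j^3 - 7.89*j^2 + 2.5*j + 1.53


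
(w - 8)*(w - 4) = w^2 - 12*w + 32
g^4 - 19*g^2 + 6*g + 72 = (g - 3)^2*(g + 2)*(g + 4)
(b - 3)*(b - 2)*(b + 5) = b^3 - 19*b + 30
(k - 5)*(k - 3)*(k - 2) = k^3 - 10*k^2 + 31*k - 30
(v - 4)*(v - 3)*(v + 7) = v^3 - 37*v + 84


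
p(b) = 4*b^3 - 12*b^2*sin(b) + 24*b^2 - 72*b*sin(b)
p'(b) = -12*b^2*cos(b) + 12*b^2 - 24*b*sin(b) - 72*b*cos(b) + 48*b - 72*sin(b)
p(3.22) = 410.29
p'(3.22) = 645.84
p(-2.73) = 54.63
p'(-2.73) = -137.19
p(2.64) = 109.26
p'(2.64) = 385.27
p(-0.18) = -1.50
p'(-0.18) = 16.23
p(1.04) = -45.31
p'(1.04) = -65.20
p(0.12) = -0.70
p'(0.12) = -11.78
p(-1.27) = -38.33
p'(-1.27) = 19.41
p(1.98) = -48.81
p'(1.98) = 107.87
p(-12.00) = -3919.60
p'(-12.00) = 538.81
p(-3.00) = 92.76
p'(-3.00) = -142.92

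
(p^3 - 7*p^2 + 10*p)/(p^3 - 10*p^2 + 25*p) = (p - 2)/(p - 5)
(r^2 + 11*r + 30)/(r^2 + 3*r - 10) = (r + 6)/(r - 2)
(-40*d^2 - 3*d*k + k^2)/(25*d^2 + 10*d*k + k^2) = (-8*d + k)/(5*d + k)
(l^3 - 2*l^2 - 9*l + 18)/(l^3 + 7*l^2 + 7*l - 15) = (l^2 - 5*l + 6)/(l^2 + 4*l - 5)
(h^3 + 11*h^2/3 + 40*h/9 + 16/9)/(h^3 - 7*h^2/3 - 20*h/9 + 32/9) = (3*h^2 + 7*h + 4)/(3*h^2 - 11*h + 8)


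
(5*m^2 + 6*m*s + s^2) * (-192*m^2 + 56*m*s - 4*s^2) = -960*m^4 - 872*m^3*s + 124*m^2*s^2 + 32*m*s^3 - 4*s^4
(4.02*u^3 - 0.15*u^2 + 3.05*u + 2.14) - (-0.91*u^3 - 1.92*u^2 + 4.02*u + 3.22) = 4.93*u^3 + 1.77*u^2 - 0.97*u - 1.08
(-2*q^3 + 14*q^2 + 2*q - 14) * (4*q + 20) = -8*q^4 + 16*q^3 + 288*q^2 - 16*q - 280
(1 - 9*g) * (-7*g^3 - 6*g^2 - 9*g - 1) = 63*g^4 + 47*g^3 + 75*g^2 - 1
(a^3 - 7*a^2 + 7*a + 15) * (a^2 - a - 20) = a^5 - 8*a^4 - 6*a^3 + 148*a^2 - 155*a - 300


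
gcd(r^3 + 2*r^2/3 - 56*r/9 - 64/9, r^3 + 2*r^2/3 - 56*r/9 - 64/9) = r^3 + 2*r^2/3 - 56*r/9 - 64/9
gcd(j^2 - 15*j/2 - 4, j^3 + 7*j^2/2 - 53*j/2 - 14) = j + 1/2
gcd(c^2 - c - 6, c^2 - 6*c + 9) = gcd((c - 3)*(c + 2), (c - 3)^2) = c - 3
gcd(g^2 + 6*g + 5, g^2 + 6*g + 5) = g^2 + 6*g + 5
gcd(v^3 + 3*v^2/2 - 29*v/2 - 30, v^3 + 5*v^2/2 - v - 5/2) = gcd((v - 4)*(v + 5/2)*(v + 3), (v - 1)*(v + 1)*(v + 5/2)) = v + 5/2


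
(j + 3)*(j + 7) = j^2 + 10*j + 21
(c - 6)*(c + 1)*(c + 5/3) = c^3 - 10*c^2/3 - 43*c/3 - 10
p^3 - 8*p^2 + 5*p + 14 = (p - 7)*(p - 2)*(p + 1)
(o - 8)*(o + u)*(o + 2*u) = o^3 + 3*o^2*u - 8*o^2 + 2*o*u^2 - 24*o*u - 16*u^2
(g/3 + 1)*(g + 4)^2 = g^3/3 + 11*g^2/3 + 40*g/3 + 16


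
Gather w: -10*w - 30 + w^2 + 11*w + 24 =w^2 + w - 6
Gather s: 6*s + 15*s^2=15*s^2 + 6*s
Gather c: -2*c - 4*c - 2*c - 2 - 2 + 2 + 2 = -8*c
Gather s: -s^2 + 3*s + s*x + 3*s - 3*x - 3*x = -s^2 + s*(x + 6) - 6*x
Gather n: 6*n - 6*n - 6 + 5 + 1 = 0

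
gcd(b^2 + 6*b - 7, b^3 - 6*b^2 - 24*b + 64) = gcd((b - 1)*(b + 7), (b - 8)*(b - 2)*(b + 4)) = 1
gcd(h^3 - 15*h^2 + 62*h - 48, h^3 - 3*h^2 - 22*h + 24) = h^2 - 7*h + 6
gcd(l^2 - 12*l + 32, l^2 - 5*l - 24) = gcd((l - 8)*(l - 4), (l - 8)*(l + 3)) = l - 8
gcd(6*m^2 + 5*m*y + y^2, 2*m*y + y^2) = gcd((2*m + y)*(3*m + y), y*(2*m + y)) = 2*m + y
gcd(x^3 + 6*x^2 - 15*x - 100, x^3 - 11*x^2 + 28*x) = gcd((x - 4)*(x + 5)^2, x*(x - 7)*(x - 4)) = x - 4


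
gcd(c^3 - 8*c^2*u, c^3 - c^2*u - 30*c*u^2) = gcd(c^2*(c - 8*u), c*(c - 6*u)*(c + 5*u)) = c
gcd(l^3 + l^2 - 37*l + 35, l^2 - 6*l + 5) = l^2 - 6*l + 5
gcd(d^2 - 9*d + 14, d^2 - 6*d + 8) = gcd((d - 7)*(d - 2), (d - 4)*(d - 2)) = d - 2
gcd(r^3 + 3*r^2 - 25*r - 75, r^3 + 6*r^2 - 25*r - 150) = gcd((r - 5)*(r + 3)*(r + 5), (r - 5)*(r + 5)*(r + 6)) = r^2 - 25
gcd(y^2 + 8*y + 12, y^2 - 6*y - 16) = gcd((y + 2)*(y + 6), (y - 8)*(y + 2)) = y + 2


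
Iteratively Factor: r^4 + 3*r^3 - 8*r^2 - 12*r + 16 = (r - 1)*(r^3 + 4*r^2 - 4*r - 16) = (r - 1)*(r + 2)*(r^2 + 2*r - 8) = (r - 1)*(r + 2)*(r + 4)*(r - 2)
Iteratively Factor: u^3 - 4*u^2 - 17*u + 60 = (u - 3)*(u^2 - u - 20) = (u - 5)*(u - 3)*(u + 4)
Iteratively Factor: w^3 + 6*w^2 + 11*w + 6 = (w + 2)*(w^2 + 4*w + 3) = (w + 1)*(w + 2)*(w + 3)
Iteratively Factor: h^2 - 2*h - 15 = (h - 5)*(h + 3)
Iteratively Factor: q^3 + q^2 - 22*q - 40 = (q + 2)*(q^2 - q - 20) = (q - 5)*(q + 2)*(q + 4)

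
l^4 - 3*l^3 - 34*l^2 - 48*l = l*(l - 8)*(l + 2)*(l + 3)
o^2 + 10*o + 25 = (o + 5)^2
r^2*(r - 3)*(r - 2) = r^4 - 5*r^3 + 6*r^2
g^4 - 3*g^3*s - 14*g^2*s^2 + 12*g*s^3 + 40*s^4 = (g - 5*s)*(g - 2*s)*(g + 2*s)^2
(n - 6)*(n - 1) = n^2 - 7*n + 6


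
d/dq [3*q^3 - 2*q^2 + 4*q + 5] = 9*q^2 - 4*q + 4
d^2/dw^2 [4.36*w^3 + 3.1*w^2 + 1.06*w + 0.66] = 26.16*w + 6.2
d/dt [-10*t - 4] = -10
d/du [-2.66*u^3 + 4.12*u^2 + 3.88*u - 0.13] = -7.98*u^2 + 8.24*u + 3.88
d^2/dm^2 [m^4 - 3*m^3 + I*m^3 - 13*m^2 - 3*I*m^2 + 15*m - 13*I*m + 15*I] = 12*m^2 + 6*m*(-3 + I) - 26 - 6*I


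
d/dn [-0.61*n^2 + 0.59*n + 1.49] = 0.59 - 1.22*n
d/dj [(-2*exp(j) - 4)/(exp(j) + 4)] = -4*exp(j)/(exp(j) + 4)^2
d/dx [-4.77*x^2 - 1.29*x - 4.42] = -9.54*x - 1.29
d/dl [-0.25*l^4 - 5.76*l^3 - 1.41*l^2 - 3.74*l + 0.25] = -1.0*l^3 - 17.28*l^2 - 2.82*l - 3.74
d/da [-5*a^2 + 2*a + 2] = 2 - 10*a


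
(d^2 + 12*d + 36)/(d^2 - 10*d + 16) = (d^2 + 12*d + 36)/(d^2 - 10*d + 16)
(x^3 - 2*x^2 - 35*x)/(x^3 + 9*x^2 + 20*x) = (x - 7)/(x + 4)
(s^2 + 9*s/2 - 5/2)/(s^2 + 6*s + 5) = (s - 1/2)/(s + 1)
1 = 1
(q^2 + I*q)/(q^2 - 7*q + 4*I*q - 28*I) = q*(q + I)/(q^2 + q*(-7 + 4*I) - 28*I)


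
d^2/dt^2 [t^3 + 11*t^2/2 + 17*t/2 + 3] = 6*t + 11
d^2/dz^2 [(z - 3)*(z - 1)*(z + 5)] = 6*z + 2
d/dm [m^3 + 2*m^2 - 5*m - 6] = 3*m^2 + 4*m - 5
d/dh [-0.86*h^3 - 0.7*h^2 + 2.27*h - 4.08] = -2.58*h^2 - 1.4*h + 2.27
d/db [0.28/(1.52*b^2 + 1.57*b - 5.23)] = (-0.8512*b - 0.4396)/(1.52*b^2 + 1.57*b - 5.23)^2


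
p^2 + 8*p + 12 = (p + 2)*(p + 6)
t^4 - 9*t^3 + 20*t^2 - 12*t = t*(t - 6)*(t - 2)*(t - 1)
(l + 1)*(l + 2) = l^2 + 3*l + 2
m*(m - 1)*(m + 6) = m^3 + 5*m^2 - 6*m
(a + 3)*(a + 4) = a^2 + 7*a + 12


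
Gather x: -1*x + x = 0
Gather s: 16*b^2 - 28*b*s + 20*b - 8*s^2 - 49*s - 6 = 16*b^2 + 20*b - 8*s^2 + s*(-28*b - 49) - 6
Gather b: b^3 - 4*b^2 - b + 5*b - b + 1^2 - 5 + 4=b^3 - 4*b^2 + 3*b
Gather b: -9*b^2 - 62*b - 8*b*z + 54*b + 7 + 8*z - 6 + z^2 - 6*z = -9*b^2 + b*(-8*z - 8) + z^2 + 2*z + 1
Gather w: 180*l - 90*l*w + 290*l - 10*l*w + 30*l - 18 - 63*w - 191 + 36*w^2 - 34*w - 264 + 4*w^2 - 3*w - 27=500*l + 40*w^2 + w*(-100*l - 100) - 500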